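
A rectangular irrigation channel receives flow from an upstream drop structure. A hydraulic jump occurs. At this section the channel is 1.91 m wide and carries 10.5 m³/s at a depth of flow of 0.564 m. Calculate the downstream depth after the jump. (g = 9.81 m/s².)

y₂ = 3.04 m

q = Q/b = 10.5/1.91 = 5.50 m²/s; V₁ = q/y₁ = 9.75 m/s. Fr₁ = V₁/√(g·y₁) = 4.14.
Sequent-depth ratio: y₂/y₁ = ½[√(1 + 8Fr₁²) − 1] = ½[√138.4 − 1] = 5.38.
y₂ = 5.38 × 0.564 = 3.04 m.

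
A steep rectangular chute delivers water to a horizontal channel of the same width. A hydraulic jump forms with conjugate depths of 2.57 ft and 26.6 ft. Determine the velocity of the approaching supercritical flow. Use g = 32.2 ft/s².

V₁ = 69.7 ft/s

For a rectangular channel the momentum equation gives q² = ½·g·y₁·y₂·(y₁ + y₂) = ½×32.2×2.57×26.6×29.2 = 32105.
q = √32105 = 179 ft²/s.
V₁ = q/y₁ = 179/2.57 = 69.7 ft/s.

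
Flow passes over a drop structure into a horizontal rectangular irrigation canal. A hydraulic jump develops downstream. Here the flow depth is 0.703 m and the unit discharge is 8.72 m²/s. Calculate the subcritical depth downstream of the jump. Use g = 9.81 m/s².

V₁ = q/y₁ = 8.72/0.703 = 12.4 m/s. Fr₁ = V₁/√(g·y₁) = 12.4/√(9.81×0.703) = 4.72.
Conjugate-depth relation: y₂/y₁ = ½[√(1 + 8Fr₁²) − 1] = ½[√179.5 − 1] = 6.20.
y₂ = 6.20 × 0.703 = 4.36 m.

y₂ = 4.36 m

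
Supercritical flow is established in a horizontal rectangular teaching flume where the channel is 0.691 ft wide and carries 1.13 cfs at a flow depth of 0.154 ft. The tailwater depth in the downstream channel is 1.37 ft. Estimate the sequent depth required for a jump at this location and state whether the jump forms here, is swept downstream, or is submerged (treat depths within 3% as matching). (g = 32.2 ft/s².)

y₂ = 0.964 ft; the jump is submerged

q = Q/b = 1.13/0.691 = 1.64 ft²/s; V₁ = q/y₁ = 10.6 ft/s. Fr₁ = V₁/√(g·y₁) = 4.77.
Conjugate-depth relation: y₂/y₁ = ½[√(1 + 8Fr₁²) − 1] = ½[√182.9 − 1] = 6.26.
y₂ = 6.26 × 0.154 = 0.964 ft.
Tailwater y_tw = 1.37 ft: y_tw > y₂, so the jump is submerged.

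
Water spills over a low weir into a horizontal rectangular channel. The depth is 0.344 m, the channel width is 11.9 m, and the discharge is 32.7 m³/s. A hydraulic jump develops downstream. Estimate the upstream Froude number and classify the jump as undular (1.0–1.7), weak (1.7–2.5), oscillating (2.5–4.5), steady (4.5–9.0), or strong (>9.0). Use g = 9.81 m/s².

q = Q/b = 32.7/11.9 = 2.75 m²/s; V₁ = q/y₁ = 7.99 m/s. Fr₁ = V₁/√(g·y₁) = 4.35.
Fr₁ = 4.35 lies in the oscillating range.

Fr₁ = 4.35; oscillating jump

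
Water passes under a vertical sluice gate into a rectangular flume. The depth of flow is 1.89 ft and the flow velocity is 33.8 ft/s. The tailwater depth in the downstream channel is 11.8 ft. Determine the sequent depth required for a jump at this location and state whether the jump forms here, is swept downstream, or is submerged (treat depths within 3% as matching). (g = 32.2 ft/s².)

y₂ = 10.7 ft; the jump is submerged

Fr₁ = V₁/√(g·y₁) = 33.8/√(32.2×1.89) = 4.33.
Bélanger equation: y₂/y₁ = ½[√(1 + 8Fr₁²) − 1] = ½[√151.2 − 1] = 5.65.
y₂ = 5.65 × 1.89 = 10.7 ft.
Tailwater y_tw = 11.8 ft: y_tw > y₂, so the jump is submerged.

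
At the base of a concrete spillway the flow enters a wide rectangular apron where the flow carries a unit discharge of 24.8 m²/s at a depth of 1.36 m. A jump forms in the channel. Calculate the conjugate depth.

V₁ = q/y₁ = 24.8/1.36 = 18.2 m/s. Fr₁ = V₁/√(g·y₁) = 18.2/√(9.81×1.36) = 4.99.
By Bélanger, y₂/y₁ = ½[√(1 + 8Fr₁²) − 1] = ½[√200.4 − 1] = 6.58.
y₂ = 6.58 × 1.36 = 8.95 m.

y₂ = 8.95 m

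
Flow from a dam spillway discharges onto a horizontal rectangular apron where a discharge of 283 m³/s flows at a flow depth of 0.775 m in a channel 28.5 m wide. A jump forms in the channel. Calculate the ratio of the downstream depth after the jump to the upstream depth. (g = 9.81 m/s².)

q = Q/b = 283/28.5 = 9.93 m²/s; V₁ = q/y₁ = 12.8 m/s. Fr₁ = V₁/√(g·y₁) = 4.65.
From the momentum equation for a rectangular channel, y₂/y₁ = ½[√(1 + 8Fr₁²) − 1] = ½[√173.7 − 1] = 6.09.

y₂/y₁ = 6.09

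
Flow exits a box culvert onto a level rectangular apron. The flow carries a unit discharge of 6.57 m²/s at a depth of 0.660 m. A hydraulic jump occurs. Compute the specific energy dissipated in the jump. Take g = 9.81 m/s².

ΔE = 2.18 m

V₁ = q/y₁ = 6.57/0.660 = 9.95 m/s. Fr₁ = V₁/√(g·y₁) = 9.95/√(9.81×0.660) = 3.91.
Sequent-depth ratio: y₂/y₁ = ½[√(1 + 8Fr₁²) − 1] = ½[√123.4 − 1] = 5.06.
y₂ = 5.06 × 0.660 = 3.34 m.
V₂ = q/y₂ = 6.57/3.34 = 1.97 m/s. E₁ = y₁ + V₁²/2g = 5.71 m; E₂ = y₂ + V₂²/2g = 3.53 m. ΔE = E₁ − E₂ = 2.18 m.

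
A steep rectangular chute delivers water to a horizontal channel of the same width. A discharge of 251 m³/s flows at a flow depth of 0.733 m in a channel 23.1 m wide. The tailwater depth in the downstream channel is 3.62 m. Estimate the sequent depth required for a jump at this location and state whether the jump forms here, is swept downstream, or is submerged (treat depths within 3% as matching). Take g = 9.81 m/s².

q = Q/b = 251/23.1 = 10.9 m²/s; V₁ = q/y₁ = 14.8 m/s. Fr₁ = V₁/√(g·y₁) = 5.53.
Sequent-depth ratio: y₂/y₁ = ½[√(1 + 8Fr₁²) − 1] = ½[√245.5 − 1] = 7.33.
y₂ = 7.33 × 0.733 = 5.38 m.
Tailwater y_tw = 3.62 m: y_tw < y₂, so the jump is swept downstream.

y₂ = 5.38 m; the jump is swept downstream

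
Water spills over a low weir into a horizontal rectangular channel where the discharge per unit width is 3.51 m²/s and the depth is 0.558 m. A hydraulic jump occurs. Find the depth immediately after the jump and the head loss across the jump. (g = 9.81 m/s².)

y₂ = 1.86 m; ΔE = 0.532 m

V₁ = q/y₁ = 3.51/0.558 = 6.29 m/s. Fr₁ = V₁/√(g·y₁) = 6.29/√(9.81×0.558) = 2.69.
Bélanger equation: y₂/y₁ = ½[√(1 + 8Fr₁²) − 1] = ½[√58.83 − 1] = 3.33.
y₂ = 3.33 × 0.558 = 1.86 m.
V₂ = q/y₂ = 3.51/1.86 = 1.89 m/s. E₁ = y₁ + V₁²/2g = 2.57 m; E₂ = y₂ + V₂²/2g = 2.04 m. ΔE = E₁ − E₂ = 0.532 m.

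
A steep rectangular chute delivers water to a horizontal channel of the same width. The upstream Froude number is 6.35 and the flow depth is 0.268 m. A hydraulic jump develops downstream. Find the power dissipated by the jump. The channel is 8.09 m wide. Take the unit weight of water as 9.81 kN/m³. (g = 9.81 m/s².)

Fr₁ = 6.35 (given).
Bélanger equation: y₂/y₁ = ½[√(1 + 8Fr₁²) − 1] = ½[√323.6 − 1] = 8.49.
y₂ = 8.49 × 0.268 = 2.28 m.
Head loss: ΔE = (y₂ − y₁)³/(4y₁y₂) = (2.28 − 0.268)³/(4×0.268×2.28) = 8.10/2.44 = 3.32 m.
V₁ = Fr₁·√(g·y₁) = 6.35×√(9.81×0.268) = 10.3 m/s; q = V₁·y₁ = 2.76 m²/s. Q = q·b = 2.76 × 8.09 = 22.3 m³/s. P = γ·Q·ΔE = 9.81 × 22.3 × 3.32 = 727 kW.

P = 727 kW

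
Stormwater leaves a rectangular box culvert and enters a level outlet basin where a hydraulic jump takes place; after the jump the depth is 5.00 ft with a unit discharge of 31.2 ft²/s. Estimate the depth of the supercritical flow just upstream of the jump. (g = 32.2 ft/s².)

V₂ = q/y₂ = 31.2/5.00 = 6.24 ft/s; Fr₂ = V₂/√(g·y₂) = 0.492.
The Bélanger relation is symmetric: y₁/y₂ = ½[√(1 + 8Fr₂²) − 1] = ½[√2.935 − 1] = 0.357.
y₁ = 0.357 × 5.00 = 1.78 ft.

y₁ = 1.78 ft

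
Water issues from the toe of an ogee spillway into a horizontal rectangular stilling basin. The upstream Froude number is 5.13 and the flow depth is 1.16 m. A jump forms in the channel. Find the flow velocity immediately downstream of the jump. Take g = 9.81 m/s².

V₂ = 2.56 m/s

Fr₁ = 5.13 (given).
Conjugate-depth relation: y₂/y₁ = ½[√(1 + 8Fr₁²) − 1] = ½[√211.5 − 1] = 6.77.
y₂ = 6.77 × 1.16 = 7.86 m.
V₁ = Fr₁·√(g·y₁) = 5.13×√(9.81×1.16) = 17.3 m/s; q = V₁·y₁ = 20.1 m²/s.
V₂ = q/y₂ = 20.1/7.86 = 2.56 m/s.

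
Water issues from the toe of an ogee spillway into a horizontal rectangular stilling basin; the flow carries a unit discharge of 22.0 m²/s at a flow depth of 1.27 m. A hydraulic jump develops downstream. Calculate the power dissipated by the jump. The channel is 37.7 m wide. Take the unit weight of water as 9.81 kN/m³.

V₁ = q/y₁ = 22.0/1.27 = 17.3 m/s. Fr₁ = V₁/√(g·y₁) = 17.3/√(9.81×1.27) = 4.91.
Conjugate-depth relation: y₂/y₁ = ½[√(1 + 8Fr₁²) − 1] = ½[√193.7 − 1] = 6.46.
y₂ = 6.46 × 1.27 = 8.20 m.
Head loss: ΔE = (y₂ − y₁)³/(4y₁y₂) = (8.20 − 1.27)³/(4×1.27×8.20) = 333/41.7 = 8.00 m.
Q = q·b = 22.0 × 37.7 = 829 m³/s. P = γ·Q·ΔE = 9.81 × 829 × 8.00 = 65055 kW.

P = 65055 kW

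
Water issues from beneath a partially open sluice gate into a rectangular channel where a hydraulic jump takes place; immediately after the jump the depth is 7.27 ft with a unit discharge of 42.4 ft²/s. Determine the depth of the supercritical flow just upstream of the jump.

V₂ = q/y₂ = 42.4/7.27 = 5.83 ft/s; Fr₂ = V₂/√(g·y₂) = 0.381.
Since the conjugate-depth ratio holds either way, y₁/y₂ = ½[√(1 + 8Fr₂²) − 1] = ½[√2.162 − 1] = 0.235.
y₁ = 0.235 × 7.27 = 1.71 ft.

y₁ = 1.71 ft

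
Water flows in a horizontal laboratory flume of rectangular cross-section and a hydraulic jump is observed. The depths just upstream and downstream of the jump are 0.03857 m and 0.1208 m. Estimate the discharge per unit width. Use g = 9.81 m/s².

q = 0.06035 m²/s

For a rectangular channel the momentum equation gives q² = ½·g·y₁·y₂·(y₁ + y₂) = ½×9.81×0.03857×0.1208×0.1594 = 0.003642.
q = √0.003642 = 0.06035 m²/s.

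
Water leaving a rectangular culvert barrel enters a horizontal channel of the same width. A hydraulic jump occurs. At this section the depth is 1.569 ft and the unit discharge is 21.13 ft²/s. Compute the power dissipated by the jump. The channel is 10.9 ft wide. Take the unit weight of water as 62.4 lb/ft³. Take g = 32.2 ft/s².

P = 8.481 hp

V₁ = q/y₁ = 21.13/1.569 = 13.47 ft/s. Fr₁ = V₁/√(g·y₁) = 13.47/√(32.2×1.569) = 1.895.
By Bélanger, y₂/y₁ = ½[√(1 + 8Fr₁²) − 1] = ½[√29.719 − 1] = 2.226.
y₂ = 2.226 × 1.569 = 3.492 ft.
V₂ = q/y₂ = 21.13/3.492 = 6.051 ft/s. E₁ = y₁ + V₁²/2g = 4.385 ft; E₂ = y₂ + V₂²/2g = 4.061 ft. ΔE = E₁ − E₂ = 0.3246 ft.
Q = q·b = 21.13 × 10.9 = 230.3 cfs. P = γ·Q·ΔE/550 = 62.4 × 230.3 × 0.3246 / 550 = 8.481 hp.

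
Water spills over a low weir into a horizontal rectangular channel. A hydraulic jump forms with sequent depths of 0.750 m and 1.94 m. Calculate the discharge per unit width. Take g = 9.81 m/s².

q = 4.38 m²/s

For a rectangular channel the momentum equation gives q² = ½·g·y₁·y₂·(y₁ + y₂) = ½×9.81×0.750×1.94×2.69 = 19.2.
q = √19.2 = 4.38 m²/s.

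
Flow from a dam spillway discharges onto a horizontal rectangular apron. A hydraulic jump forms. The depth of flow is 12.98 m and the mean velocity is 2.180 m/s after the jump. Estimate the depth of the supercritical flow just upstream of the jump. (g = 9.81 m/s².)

y₁ = 0.9057 m

Fr₂ = V₂/√(g·y₂) = 2.180/√(9.81×12.98) = 0.1932.
The Bélanger relation is symmetric: y₁/y₂ = ½[√(1 + 8Fr₂²) − 1] = ½[√1.2986 − 1] = 0.06978.
y₁ = 0.06978 × 12.98 = 0.9057 m.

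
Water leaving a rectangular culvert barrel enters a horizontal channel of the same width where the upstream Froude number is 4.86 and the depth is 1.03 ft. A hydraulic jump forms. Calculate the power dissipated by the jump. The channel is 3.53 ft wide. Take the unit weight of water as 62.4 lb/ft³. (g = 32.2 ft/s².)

Fr₁ = 4.86 (given).
Bélanger equation: y₂/y₁ = ½[√(1 + 8Fr₁²) − 1] = ½[√190.0 − 1] = 6.39.
y₂ = 6.39 × 1.03 = 6.58 ft.
Head loss: ΔE = (y₂ − y₁)³/(4y₁y₂) = (6.58 − 1.03)³/(4×1.03×6.58) = 171/27.1 = 6.31 ft.
V₁ = Fr₁·√(g·y₁) = 4.86×√(32.2×1.03) = 28.0 ft/s; q = V₁·y₁ = 28.8 ft²/s. Q = q·b = 28.8 × 3.53 = 102 cfs. P = γ·Q·ΔE/550 = 62.4 × 102 × 6.31 / 550 = 72.9 hp.

P = 72.9 hp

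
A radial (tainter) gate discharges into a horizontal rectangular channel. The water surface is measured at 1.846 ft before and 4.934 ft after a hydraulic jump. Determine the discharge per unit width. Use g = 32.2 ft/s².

For a rectangular channel the momentum equation gives q² = ½·g·y₁·y₂·(y₁ + y₂) = ½×32.2×1.846×4.934×6.780 = 994.2.
q = √994.2 = 31.53 ft²/s.

q = 31.53 ft²/s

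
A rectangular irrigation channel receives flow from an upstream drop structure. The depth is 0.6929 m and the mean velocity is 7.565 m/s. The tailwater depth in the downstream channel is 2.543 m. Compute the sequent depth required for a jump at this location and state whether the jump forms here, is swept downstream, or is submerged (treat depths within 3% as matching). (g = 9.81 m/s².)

Fr₁ = V₁/√(g·y₁) = 7.565/√(9.81×0.6929) = 2.902.
From the momentum equation for a rectangular channel, y₂/y₁ = ½[√(1 + 8Fr₁²) − 1] = ½[√68.355 − 1] = 3.634.
y₂ = 3.634 × 0.6929 = 2.518 m.
Tailwater y_tw = 2.543 m: y_tw ≈ y₂, so the jump forms here.

y₂ = 2.518 m; the jump forms here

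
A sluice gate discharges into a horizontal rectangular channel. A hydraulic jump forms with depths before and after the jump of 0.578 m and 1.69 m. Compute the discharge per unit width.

For a rectangular channel the momentum equation gives q² = ½·g·y₁·y₂·(y₁ + y₂) = ½×9.81×0.578×1.69×2.27 = 10.9.
q = √10.9 = 3.30 m²/s.

q = 3.30 m²/s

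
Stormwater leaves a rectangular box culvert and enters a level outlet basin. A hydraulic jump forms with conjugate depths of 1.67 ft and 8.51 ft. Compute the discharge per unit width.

q = 48.3 ft²/s

For a rectangular channel the momentum equation gives q² = ½·g·y₁·y₂·(y₁ + y₂) = ½×32.2×1.67×8.51×10.2 = 2329.
q = √2329 = 48.3 ft²/s.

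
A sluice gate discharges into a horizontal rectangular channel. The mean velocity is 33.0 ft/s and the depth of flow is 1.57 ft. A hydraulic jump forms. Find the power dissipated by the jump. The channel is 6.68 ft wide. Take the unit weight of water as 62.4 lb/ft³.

Fr₁ = V₁/√(g·y₁) = 33.0/√(32.2×1.57) = 4.64.
Bélanger equation: y₂/y₁ = ½[√(1 + 8Fr₁²) − 1] = ½[√173.3 − 1] = 6.08.
y₂ = 6.08 × 1.57 = 9.55 ft.
Head loss: ΔE = (y₂ − y₁)³/(4y₁y₂) = (9.55 − 1.57)³/(4×1.57×9.55) = 508/60.0 = 8.47 ft.
q = V₁·y₁ = 33.0 × 1.57 = 51.8 ft²/s. Q = q·b = 51.8 × 6.68 = 346 cfs. P = γ·Q·ΔE/550 = 62.4 × 346 × 8.47 / 550 = 333 hp.

P = 333 hp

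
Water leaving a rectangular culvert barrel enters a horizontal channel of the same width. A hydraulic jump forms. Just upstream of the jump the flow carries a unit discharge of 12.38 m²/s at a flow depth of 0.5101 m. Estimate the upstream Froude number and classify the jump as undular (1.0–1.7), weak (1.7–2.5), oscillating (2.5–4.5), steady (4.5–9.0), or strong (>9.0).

Fr₁ = 10.85; strong jump

V₁ = q/y₁ = 12.38/0.5101 = 24.27 m/s. Fr₁ = V₁/√(g·y₁) = 24.27/√(9.81×0.5101) = 10.85.
Fr₁ = 10.85 lies in the strong range.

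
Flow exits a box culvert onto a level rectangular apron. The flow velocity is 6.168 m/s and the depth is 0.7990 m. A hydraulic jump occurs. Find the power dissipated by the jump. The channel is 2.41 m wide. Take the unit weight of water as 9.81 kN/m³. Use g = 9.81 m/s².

Fr₁ = V₁/√(g·y₁) = 6.168/√(9.81×0.7990) = 2.203.
Bélanger equation: y₂/y₁ = ½[√(1 + 8Fr₁²) − 1] = ½[√39.830 − 1] = 2.656.
y₂ = 2.656 × 0.7990 = 2.122 m.
q = V₁·y₁ = 6.168 × 0.7990 = 4.928 m²/s. V₂ = q/y₂ = 4.928/2.122 = 2.323 m/s. E₁ = y₁ + V₁²/2g = 2.738 m; E₂ = y₂ + V₂²/2g = 2.397 m. ΔE = E₁ − E₂ = 0.3413 m.
Q = q·b = 4.928 × 2.41 = 11.88 m³/s. P = γ·Q·ΔE = 9.81 × 11.88 × 0.3413 = 39.77 kW.

P = 39.77 kW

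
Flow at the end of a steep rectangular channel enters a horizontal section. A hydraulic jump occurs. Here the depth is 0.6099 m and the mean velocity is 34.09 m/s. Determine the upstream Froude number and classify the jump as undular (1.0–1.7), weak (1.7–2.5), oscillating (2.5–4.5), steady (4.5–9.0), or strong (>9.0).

Fr₁ = V₁/√(g·y₁) = 34.09/√(9.81×0.6099) = 13.94.
Fr₁ = 13.94 lies in the strong range.

Fr₁ = 13.94; strong jump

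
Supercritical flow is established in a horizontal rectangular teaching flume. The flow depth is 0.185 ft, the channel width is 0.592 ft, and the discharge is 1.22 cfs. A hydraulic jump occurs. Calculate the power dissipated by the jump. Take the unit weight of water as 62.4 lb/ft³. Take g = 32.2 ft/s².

P = 0.132 hp

q = Q/b = 1.22/0.592 = 2.06 ft²/s; V₁ = q/y₁ = 11.1 ft/s. Fr₁ = V₁/√(g·y₁) = 4.56.
Conjugate-depth relation: y₂/y₁ = ½[√(1 + 8Fr₁²) − 1] = ½[√167.6 − 1] = 5.97.
y₂ = 5.97 × 0.185 = 1.11 ft.
V₂ = q/y₂ = 2.06/1.11 = 1.86 ft/s. E₁ = y₁ + V₁²/2g = 2.11 ft; E₂ = y₂ + V₂²/2g = 1.16 ft. ΔE = E₁ − E₂ = 0.953 ft.
P = γ·Q·ΔE/550 = 62.4 × 1.22 × 0.953 / 550 = 0.132 hp.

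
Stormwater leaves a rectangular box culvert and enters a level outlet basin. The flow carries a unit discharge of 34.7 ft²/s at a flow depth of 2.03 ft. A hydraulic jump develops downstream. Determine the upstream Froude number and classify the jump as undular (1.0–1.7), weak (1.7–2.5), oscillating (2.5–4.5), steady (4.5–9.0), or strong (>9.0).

V₁ = q/y₁ = 34.7/2.03 = 17.1 ft/s. Fr₁ = V₁/√(g·y₁) = 17.1/√(32.2×2.03) = 2.11.
Fr₁ = 2.11 lies in the weak range.

Fr₁ = 2.11; weak jump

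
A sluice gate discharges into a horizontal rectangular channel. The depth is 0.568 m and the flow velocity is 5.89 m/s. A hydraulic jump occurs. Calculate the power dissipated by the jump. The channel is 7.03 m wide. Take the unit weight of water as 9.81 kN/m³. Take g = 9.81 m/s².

P = 94.0 kW

Fr₁ = V₁/√(g·y₁) = 5.89/√(9.81×0.568) = 2.50.
Conjugate-depth relation: y₂/y₁ = ½[√(1 + 8Fr₁²) − 1] = ½[√50.81 − 1] = 3.06.
y₂ = 3.06 × 0.568 = 1.74 m.
q = V₁·y₁ = 5.89 × 0.568 = 3.35 m²/s. V₂ = q/y₂ = 3.35/1.74 = 1.92 m/s. E₁ = y₁ + V₁²/2g = 2.34 m; E₂ = y₂ + V₂²/2g = 1.93 m. ΔE = E₁ − E₂ = 0.408 m.
Q = q·b = 3.35 × 7.03 = 23.5 m³/s. P = γ·Q·ΔE = 9.81 × 23.5 × 0.408 = 94.0 kW.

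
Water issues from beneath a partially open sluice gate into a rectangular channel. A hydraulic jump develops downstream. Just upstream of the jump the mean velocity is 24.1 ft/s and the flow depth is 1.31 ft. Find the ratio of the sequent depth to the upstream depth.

Fr₁ = V₁/√(g·y₁) = 24.1/√(32.2×1.31) = 3.71.
Sequent-depth ratio: y₂/y₁ = ½[√(1 + 8Fr₁²) − 1] = ½[√111.2 − 1] = 4.77.

y₂/y₁ = 4.77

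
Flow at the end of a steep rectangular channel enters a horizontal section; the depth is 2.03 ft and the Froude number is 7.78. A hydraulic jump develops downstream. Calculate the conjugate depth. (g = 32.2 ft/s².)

y₂ = 21.3 ft

Fr₁ = 7.78 (given).
Bélanger equation: y₂/y₁ = ½[√(1 + 8Fr₁²) − 1] = ½[√485.2 − 1] = 10.5.
y₂ = 10.5 × 2.03 = 21.3 ft.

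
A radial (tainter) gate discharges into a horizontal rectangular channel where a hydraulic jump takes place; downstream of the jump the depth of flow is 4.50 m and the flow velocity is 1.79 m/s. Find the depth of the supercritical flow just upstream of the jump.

Fr₂ = V₂/√(g·y₂) = 1.79/√(9.81×4.50) = 0.269.
From the momentum equation (using Fr₂), y₁/y₂ = ½[√(1 + 8Fr₂²) − 1] = ½[√1.581 − 1] = 0.129.
y₁ = 0.129 × 4.50 = 0.579 m.

y₁ = 0.579 m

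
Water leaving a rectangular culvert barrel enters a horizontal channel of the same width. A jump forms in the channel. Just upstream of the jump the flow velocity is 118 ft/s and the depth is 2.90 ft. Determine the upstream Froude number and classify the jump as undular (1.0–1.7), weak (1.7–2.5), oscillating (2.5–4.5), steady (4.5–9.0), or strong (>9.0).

Fr₁ = V₁/√(g·y₁) = 118/√(32.2×2.90) = 12.2.
Fr₁ = 12.2 lies in the strong range.

Fr₁ = 12.2; strong jump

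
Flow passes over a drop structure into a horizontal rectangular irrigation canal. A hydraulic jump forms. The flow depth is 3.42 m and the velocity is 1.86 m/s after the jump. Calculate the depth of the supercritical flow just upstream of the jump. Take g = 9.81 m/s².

Fr₂ = V₂/√(g·y₂) = 1.86/√(9.81×3.42) = 0.321.
Applying the sequent-depth relation in reverse, y₁/y₂ = ½[√(1 + 8Fr₂²) − 1] = ½[√1.825 − 1] = 0.175.
y₁ = 0.175 × 3.42 = 0.600 m.

y₁ = 0.600 m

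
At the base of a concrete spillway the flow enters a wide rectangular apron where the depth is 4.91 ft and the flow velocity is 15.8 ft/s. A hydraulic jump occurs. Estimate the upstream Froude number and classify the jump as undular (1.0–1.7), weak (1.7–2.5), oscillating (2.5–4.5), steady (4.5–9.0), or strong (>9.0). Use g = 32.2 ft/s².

Fr₁ = 1.26; undular jump

Fr₁ = V₁/√(g·y₁) = 15.8/√(32.2×4.91) = 1.26.
Fr₁ = 1.26 lies in the undular range.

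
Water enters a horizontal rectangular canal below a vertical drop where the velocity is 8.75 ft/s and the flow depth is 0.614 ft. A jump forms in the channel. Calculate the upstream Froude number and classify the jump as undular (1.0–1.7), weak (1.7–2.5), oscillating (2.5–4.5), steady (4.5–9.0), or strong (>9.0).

Fr₁ = 1.97; weak jump

Fr₁ = V₁/√(g·y₁) = 8.75/√(32.2×0.614) = 1.97.
Fr₁ = 1.97 lies in the weak range.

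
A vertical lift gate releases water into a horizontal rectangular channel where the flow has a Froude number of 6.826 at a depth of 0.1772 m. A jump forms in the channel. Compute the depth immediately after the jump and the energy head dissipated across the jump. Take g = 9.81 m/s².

y₂ = 1.624 m; ΔE = 2.632 m

Fr₁ = 6.826 (given).
Bélanger equation: y₂/y₁ = ½[√(1 + 8Fr₁²) − 1] = ½[√373.75 − 1] = 9.166.
y₂ = 9.166 × 0.1772 = 1.624 m.
Head loss: ΔE = (y₂ − y₁)³/(4y₁y₂) = (1.624 − 0.1772)³/(4×0.1772×1.624) = 3.030/1.151 = 2.632 m.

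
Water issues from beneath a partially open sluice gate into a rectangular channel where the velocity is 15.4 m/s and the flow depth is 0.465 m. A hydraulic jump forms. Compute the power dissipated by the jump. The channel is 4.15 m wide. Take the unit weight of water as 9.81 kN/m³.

Fr₁ = V₁/√(g·y₁) = 15.4/√(9.81×0.465) = 7.21.
Bélanger equation: y₂/y₁ = ½[√(1 + 8Fr₁²) − 1] = ½[√416.9 − 1] = 9.71.
y₂ = 9.71 × 0.465 = 4.51 m.
Head loss: ΔE = (y₂ − y₁)³/(4y₁y₂) = (4.51 − 0.465)³/(4×0.465×4.51) = 66.4/8.40 = 7.91 m.
q = V₁·y₁ = 15.4 × 0.465 = 7.16 m²/s. Q = q·b = 7.16 × 4.15 = 29.7 m³/s. P = γ·Q·ΔE = 9.81 × 29.7 × 7.91 = 2306 kW.

P = 2306 kW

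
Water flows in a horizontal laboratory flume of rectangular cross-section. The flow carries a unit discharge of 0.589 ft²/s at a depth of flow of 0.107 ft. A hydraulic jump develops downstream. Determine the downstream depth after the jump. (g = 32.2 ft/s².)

y₂ = 0.398 ft

V₁ = q/y₁ = 0.589/0.107 = 5.50 ft/s. Fr₁ = V₁/√(g·y₁) = 5.50/√(32.2×0.107) = 2.97.
From the momentum equation for a rectangular channel, y₂/y₁ = ½[√(1 + 8Fr₁²) − 1] = ½[√71.36 − 1] = 3.72.
y₂ = 3.72 × 0.107 = 0.398 ft.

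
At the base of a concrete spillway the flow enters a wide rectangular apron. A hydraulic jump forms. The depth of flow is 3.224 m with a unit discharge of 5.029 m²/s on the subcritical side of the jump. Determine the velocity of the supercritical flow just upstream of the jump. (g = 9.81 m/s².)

V₁ = 11.51 m/s

V₂ = q/y₂ = 5.029/3.224 = 1.560 m/s; Fr₂ = V₂/√(g·y₂) = 0.2774.
Applying the sequent-depth relation in reverse, y₁/y₂ = ½[√(1 + 8Fr₂²) − 1] = ½[√1.6155 − 1] = 0.1355.
y₁ = 0.1355 × 3.224 = 0.4369 m.
V₁ = q/y₁ = 5.029/0.4369 = 11.51 m/s.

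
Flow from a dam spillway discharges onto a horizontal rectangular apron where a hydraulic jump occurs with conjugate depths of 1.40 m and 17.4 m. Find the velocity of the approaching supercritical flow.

V₁ = 33.9 m/s

For a rectangular channel the momentum equation gives q² = ½·g·y₁·y₂·(y₁ + y₂) = ½×9.81×1.40×17.4×18.8 = 2246.
q = √2246 = 47.4 m²/s.
V₁ = q/y₁ = 47.4/1.40 = 33.9 m/s.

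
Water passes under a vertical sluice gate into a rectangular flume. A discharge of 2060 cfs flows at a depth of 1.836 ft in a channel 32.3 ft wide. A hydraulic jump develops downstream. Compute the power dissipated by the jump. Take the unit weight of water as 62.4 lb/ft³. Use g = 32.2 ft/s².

P = 2147 hp

q = Q/b = 2060/32.3 = 63.78 ft²/s; V₁ = q/y₁ = 34.74 ft/s. Fr₁ = V₁/√(g·y₁) = 4.518.
Sequent-depth ratio: y₂/y₁ = ½[√(1 + 8Fr₁²) − 1] = ½[√164.28 − 1] = 5.909.
y₂ = 5.909 × 1.836 = 10.85 ft.
V₂ = q/y₂ = 63.78/10.85 = 5.879 ft/s. E₁ = y₁ + V₁²/2g = 20.57 ft; E₂ = y₂ + V₂²/2g = 11.39 ft. ΔE = E₁ − E₂ = 9.188 ft.
P = γ·Q·ΔE/550 = 62.4 × 2060 × 9.188 / 550 = 2147 hp.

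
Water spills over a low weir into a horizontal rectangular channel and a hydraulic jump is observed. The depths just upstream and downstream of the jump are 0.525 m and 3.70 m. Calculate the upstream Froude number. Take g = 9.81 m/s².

Fr₁ = 5.33

For a rectangular channel the momentum equation gives q² = ½·g·y₁·y₂·(y₁ + y₂) = ½×9.81×0.525×3.70×4.23 = 40.3.
q = √40.3 = 6.34 m²/s.
V₁ = q/y₁ = 12.1 m/s; Fr₁ = V₁/√(g·y₁) = 5.33.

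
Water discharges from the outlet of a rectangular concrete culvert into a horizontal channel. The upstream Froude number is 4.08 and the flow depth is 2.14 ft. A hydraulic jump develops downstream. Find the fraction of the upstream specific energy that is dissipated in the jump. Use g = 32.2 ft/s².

Fr₁ = 4.08 (given).
Sequent-depth ratio: y₂/y₁ = ½[√(1 + 8Fr₁²) − 1] = ½[√134.2 − 1] = 5.29.
y₂ = 5.29 × 2.14 = 11.3 ft.
E₁ = y₁(1 + Fr₁²/2) = 2.14×(1 + 4.08²/2) = 20.0 ft. ΔE = (y₂ − y₁)³/(4y₁y₂) = 7.99 ft. ΔE/E₁ = 7.99/20.0 = 0.401.

ΔE/E₁ = 0.401 (40.1%)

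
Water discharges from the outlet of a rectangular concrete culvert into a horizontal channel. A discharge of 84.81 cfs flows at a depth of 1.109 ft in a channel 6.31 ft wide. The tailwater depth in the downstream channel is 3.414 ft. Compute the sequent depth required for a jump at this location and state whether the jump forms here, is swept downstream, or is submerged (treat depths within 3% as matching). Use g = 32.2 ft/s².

q = Q/b = 84.81/6.31 = 13.44 ft²/s; V₁ = q/y₁ = 12.12 ft/s. Fr₁ = V₁/√(g·y₁) = 2.028.
From the momentum equation for a rectangular channel, y₂/y₁ = ½[√(1 + 8Fr₁²) − 1] = ½[√33.906 − 1] = 2.411.
y₂ = 2.411 × 1.109 = 2.674 ft.
Tailwater y_tw = 3.414 ft: y_tw > y₂, so the jump is submerged.

y₂ = 2.674 ft; the jump is submerged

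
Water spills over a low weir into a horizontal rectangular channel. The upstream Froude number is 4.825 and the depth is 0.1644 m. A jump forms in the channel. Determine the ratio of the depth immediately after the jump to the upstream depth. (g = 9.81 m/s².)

y₂/y₁ = 6.342

Fr₁ = 4.825 (given).
Bélanger equation: y₂/y₁ = ½[√(1 + 8Fr₁²) − 1] = ½[√187.25 − 1] = 6.342.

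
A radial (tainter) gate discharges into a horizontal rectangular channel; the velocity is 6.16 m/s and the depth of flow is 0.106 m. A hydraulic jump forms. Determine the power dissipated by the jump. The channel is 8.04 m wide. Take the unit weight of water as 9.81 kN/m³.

Fr₁ = V₁/√(g·y₁) = 6.16/√(9.81×0.106) = 6.04.
By Bélanger, y₂/y₁ = ½[√(1 + 8Fr₁²) − 1] = ½[√292.9 − 1] = 8.06.
y₂ = 8.06 × 0.106 = 0.854 m.
Head loss: ΔE = (y₂ − y₁)³/(4y₁y₂) = (0.854 − 0.106)³/(4×0.106×0.854) = 0.419/0.362 = 1.16 m.
q = V₁·y₁ = 6.16 × 0.106 = 0.653 m²/s. Q = q·b = 0.653 × 8.04 = 5.25 m³/s. P = γ·Q·ΔE = 9.81 × 5.25 × 1.16 = 59.5 kW.

P = 59.5 kW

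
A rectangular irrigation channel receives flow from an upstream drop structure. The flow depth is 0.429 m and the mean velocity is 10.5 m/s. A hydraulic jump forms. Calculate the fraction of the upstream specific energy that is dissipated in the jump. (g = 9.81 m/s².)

ΔE/E₁ = 0.500 (50.0%)

Fr₁ = V₁/√(g·y₁) = 10.5/√(9.81×0.429) = 5.12.
Bélanger equation: y₂/y₁ = ½[√(1 + 8Fr₁²) − 1] = ½[√210.6 − 1] = 6.76.
y₂ = 6.76 × 0.429 = 2.90 m.
E₁ = y₁ + V₁²/2g = 6.05 m. ΔE = (y₂ − y₁)³/(4y₁y₂) = 3.03 m. ΔE/E₁ = 3.03/6.05 = 0.500.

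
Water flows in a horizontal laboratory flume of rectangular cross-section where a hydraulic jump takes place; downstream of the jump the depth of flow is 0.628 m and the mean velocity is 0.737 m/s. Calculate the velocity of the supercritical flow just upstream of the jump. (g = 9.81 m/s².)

V₁ = 4.82 m/s

Fr₂ = V₂/√(g·y₂) = 0.737/√(9.81×0.628) = 0.297.
Applying the sequent-depth relation in reverse, y₁/y₂ = ½[√(1 + 8Fr₂²) − 1] = ½[√1.705 − 1] = 0.153.
y₁ = 0.153 × 0.628 = 0.0960 m.
V₁ = q/y₁ = 0.463/0.0960 = 4.82 m/s.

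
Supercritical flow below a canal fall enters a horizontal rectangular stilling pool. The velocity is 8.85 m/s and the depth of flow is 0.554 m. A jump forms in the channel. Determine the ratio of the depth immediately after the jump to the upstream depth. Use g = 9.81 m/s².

y₂/y₁ = 4.89

Fr₁ = V₁/√(g·y₁) = 8.85/√(9.81×0.554) = 3.80.
Bélanger equation: y₂/y₁ = ½[√(1 + 8Fr₁²) − 1] = ½[√116.3 − 1] = 4.89.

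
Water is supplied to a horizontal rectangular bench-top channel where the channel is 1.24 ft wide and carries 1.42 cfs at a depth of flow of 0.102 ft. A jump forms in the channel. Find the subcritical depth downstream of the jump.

q = Q/b = 1.42/1.24 = 1.15 ft²/s; V₁ = q/y₁ = 11.2 ft/s. Fr₁ = V₁/√(g·y₁) = 6.19.
Conjugate-depth relation: y₂/y₁ = ½[√(1 + 8Fr₁²) − 1] = ½[√308.0 − 1] = 8.28.
y₂ = 8.28 × 0.102 = 0.844 ft.

y₂ = 0.844 ft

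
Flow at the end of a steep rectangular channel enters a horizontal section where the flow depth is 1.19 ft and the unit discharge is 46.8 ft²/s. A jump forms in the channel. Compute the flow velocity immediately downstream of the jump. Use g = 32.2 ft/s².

V₂ = 4.63 ft/s

V₁ = q/y₁ = 46.8/1.19 = 39.3 ft/s. Fr₁ = V₁/√(g·y₁) = 39.3/√(32.2×1.19) = 6.35.
Conjugate-depth relation: y₂/y₁ = ½[√(1 + 8Fr₁²) − 1] = ½[√323.9 − 1] = 8.50.
y₂ = 8.50 × 1.19 = 10.1 ft.
V₂ = q/y₂ = 46.8/10.1 = 4.63 ft/s.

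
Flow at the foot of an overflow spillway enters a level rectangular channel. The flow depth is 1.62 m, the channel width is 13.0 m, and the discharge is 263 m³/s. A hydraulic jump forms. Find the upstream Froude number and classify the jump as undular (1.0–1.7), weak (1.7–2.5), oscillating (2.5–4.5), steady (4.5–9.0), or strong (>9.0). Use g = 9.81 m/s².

q = Q/b = 263/13.0 = 20.2 m²/s; V₁ = q/y₁ = 12.5 m/s. Fr₁ = V₁/√(g·y₁) = 3.13.
Fr₁ = 3.13 lies in the oscillating range.

Fr₁ = 3.13; oscillating jump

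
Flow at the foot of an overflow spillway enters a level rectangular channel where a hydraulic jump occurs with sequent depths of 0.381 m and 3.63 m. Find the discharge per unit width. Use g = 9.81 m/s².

q = 5.22 m²/s

For a rectangular channel the momentum equation gives q² = ½·g·y₁·y₂·(y₁ + y₂) = ½×9.81×0.381×3.63×4.01 = 27.2.
q = √27.2 = 5.22 m²/s.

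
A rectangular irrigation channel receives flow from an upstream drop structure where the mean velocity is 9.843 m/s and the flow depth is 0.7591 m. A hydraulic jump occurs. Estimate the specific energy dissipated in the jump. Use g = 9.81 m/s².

Fr₁ = V₁/√(g·y₁) = 9.843/√(9.81×0.7591) = 3.607.
By Bélanger, y₂/y₁ = ½[√(1 + 8Fr₁²) − 1] = ½[√105.08 − 1] = 4.625.
y₂ = 4.625 × 0.7591 = 3.511 m.
q = V₁·y₁ = 9.843 × 0.7591 = 7.472 m²/s. V₂ = q/y₂ = 7.472/3.511 = 2.128 m/s. E₁ = y₁ + V₁²/2g = 5.697 m; E₂ = y₂ + V₂²/2g = 3.742 m. ΔE = E₁ − E₂ = 1.955 m.

ΔE = 1.955 m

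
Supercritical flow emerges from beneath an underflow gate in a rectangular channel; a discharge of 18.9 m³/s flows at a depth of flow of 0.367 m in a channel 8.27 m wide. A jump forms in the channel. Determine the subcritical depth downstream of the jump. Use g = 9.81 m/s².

y₂ = 1.53 m

q = Q/b = 18.9/8.27 = 2.29 m²/s; V₁ = q/y₁ = 6.23 m/s. Fr₁ = V₁/√(g·y₁) = 3.28.
By Bélanger, y₂/y₁ = ½[√(1 + 8Fr₁²) − 1] = ½[√87.17 − 1] = 4.17.
y₂ = 4.17 × 0.367 = 1.53 m.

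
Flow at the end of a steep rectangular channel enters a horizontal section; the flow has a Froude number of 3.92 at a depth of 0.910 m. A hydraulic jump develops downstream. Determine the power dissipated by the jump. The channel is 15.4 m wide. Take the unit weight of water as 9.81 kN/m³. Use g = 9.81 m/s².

Fr₁ = 3.92 (given).
Sequent-depth ratio: y₂/y₁ = ½[√(1 + 8Fr₁²) − 1] = ½[√123.9 − 1] = 5.07.
y₂ = 5.07 × 0.910 = 4.61 m.
V₁ = Fr₁·√(g·y₁) = 3.92×√(9.81×0.910) = 11.7 m/s; q = V₁·y₁ = 10.7 m²/s. V₂ = q/y₂ = 10.7/4.61 = 2.31 m/s. E₁ = y₁ + V₁²/2g = 7.90 m; E₂ = y₂ + V₂²/2g = 4.88 m. ΔE = E₁ − E₂ = 3.02 m.
Q = q·b = 10.7 × 15.4 = 164 m³/s. P = γ·Q·ΔE = 9.81 × 164 × 3.02 = 4861 kW.

P = 4861 kW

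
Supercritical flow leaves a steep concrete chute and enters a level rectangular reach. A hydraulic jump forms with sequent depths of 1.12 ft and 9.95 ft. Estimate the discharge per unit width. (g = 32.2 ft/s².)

For a rectangular channel the momentum equation gives q² = ½·g·y₁·y₂·(y₁ + y₂) = ½×32.2×1.12×9.95×11.1 = 1986.
q = √1986 = 44.6 ft²/s.

q = 44.6 ft²/s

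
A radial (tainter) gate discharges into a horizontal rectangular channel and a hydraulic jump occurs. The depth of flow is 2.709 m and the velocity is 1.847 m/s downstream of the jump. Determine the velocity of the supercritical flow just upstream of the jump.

Fr₂ = V₂/√(g·y₂) = 1.847/√(9.81×2.709) = 0.3583.
Applying the sequent-depth relation in reverse, y₁/y₂ = ½[√(1 + 8Fr₂²) − 1] = ½[√2.0269 − 1] = 0.2119.
y₁ = 0.2119 × 2.709 = 0.5739 m.
V₁ = q/y₁ = 5.004/0.5739 = 8.718 m/s.

V₁ = 8.718 m/s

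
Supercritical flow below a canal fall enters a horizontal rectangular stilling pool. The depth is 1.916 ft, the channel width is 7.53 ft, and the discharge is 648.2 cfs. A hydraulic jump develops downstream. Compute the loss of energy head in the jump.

ΔE = 18.15 ft

q = Q/b = 648.2/7.53 = 86.08 ft²/s; V₁ = q/y₁ = 44.93 ft/s. Fr₁ = V₁/√(g·y₁) = 5.720.
Sequent-depth ratio: y₂/y₁ = ½[√(1 + 8Fr₁²) − 1] = ½[√262.74 − 1] = 7.605.
y₂ = 7.605 × 1.916 = 14.57 ft.
Head loss: ΔE = (y₂ − y₁)³/(4y₁y₂) = (14.57 − 1.916)³/(4×1.916×14.57) = 2026/111.7 = 18.15 ft.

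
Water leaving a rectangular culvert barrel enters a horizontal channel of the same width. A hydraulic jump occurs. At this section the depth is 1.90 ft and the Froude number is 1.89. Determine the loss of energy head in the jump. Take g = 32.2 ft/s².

ΔE = 0.388 ft

Fr₁ = 1.89 (given).
By Bélanger, y₂/y₁ = ½[√(1 + 8Fr₁²) − 1] = ½[√29.58 − 1] = 2.22.
y₂ = 2.22 × 1.90 = 4.22 ft.
V₁ = Fr₁·√(g·y₁) = 1.89×√(32.2×1.90) = 14.8 ft/s; q = V₁·y₁ = 28.1 ft²/s. V₂ = q/y₂ = 28.1/4.22 = 6.66 ft/s. E₁ = y₁ + V₁²/2g = 5.29 ft; E₂ = y₂ + V₂²/2g = 4.91 ft. ΔE = E₁ − E₂ = 0.388 ft.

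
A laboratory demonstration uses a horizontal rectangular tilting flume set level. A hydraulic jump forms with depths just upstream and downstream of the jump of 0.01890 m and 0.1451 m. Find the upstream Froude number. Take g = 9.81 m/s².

Fr₁ = 5.771

For a rectangular channel the momentum equation gives q² = ½·g·y₁·y₂·(y₁ + y₂) = ½×9.81×0.01890×0.1451×0.1640 = 0.002206.
q = √0.002206 = 0.04697 m²/s.
V₁ = q/y₁ = 2.485 m/s; Fr₁ = V₁/√(g·y₁) = 5.771.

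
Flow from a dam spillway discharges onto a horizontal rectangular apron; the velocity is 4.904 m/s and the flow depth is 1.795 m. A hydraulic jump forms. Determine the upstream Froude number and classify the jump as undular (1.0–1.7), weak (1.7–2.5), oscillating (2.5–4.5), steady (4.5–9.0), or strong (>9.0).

Fr₁ = V₁/√(g·y₁) = 4.904/√(9.81×1.795) = 1.169.
Fr₁ = 1.169 lies in the undular range.

Fr₁ = 1.169; undular jump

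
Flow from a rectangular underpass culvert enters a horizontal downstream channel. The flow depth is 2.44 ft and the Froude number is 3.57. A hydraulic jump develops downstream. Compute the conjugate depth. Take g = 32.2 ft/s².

y₂ = 11.2 ft

Fr₁ = 3.57 (given).
Bélanger equation: y₂/y₁ = ½[√(1 + 8Fr₁²) − 1] = ½[√103.0 − 1] = 4.57.
y₂ = 4.57 × 2.44 = 11.2 ft.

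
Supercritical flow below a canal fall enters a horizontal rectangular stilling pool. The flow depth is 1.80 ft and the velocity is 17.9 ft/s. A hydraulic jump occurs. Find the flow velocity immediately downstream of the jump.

Fr₁ = V₁/√(g·y₁) = 17.9/√(32.2×1.80) = 2.35.
Conjugate-depth relation: y₂/y₁ = ½[√(1 + 8Fr₁²) − 1] = ½[√45.22 − 1] = 2.86.
y₂ = 2.86 × 1.80 = 5.15 ft.
q = V₁·y₁ = 17.9 × 1.80 = 32.2 ft²/s.
V₂ = q/y₂ = 32.2/5.15 = 6.25 ft/s.

V₂ = 6.25 ft/s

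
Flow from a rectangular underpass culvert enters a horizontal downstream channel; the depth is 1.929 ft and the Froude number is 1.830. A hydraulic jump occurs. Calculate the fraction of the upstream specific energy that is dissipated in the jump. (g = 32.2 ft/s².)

Fr₁ = 1.830 (given).
From the momentum equation for a rectangular channel, y₂/y₁ = ½[√(1 + 8Fr₁²) − 1] = ½[√27.791 − 1] = 2.136.
y₂ = 2.136 × 1.929 = 4.120 ft.
E₁ = y₁(1 + Fr₁²/2) = 1.929×(1 + 1.830²/2) = 5.159 ft. ΔE = (y₂ − y₁)³/(4y₁y₂) = 0.3309 ft. ΔE/E₁ = 0.3309/5.159 = 0.0641.

ΔE/E₁ = 0.0641 (6.41%)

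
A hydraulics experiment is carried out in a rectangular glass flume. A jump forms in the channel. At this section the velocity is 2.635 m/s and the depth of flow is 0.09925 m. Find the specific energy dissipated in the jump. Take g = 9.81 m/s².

Fr₁ = V₁/√(g·y₁) = 2.635/√(9.81×0.09925) = 2.670.
Bélanger equation: y₂/y₁ = ½[√(1 + 8Fr₁²) − 1] = ½[√58.049 − 1] = 3.310.
y₂ = 3.310 × 0.09925 = 0.3285 m.
q = V₁·y₁ = 2.635 × 0.09925 = 0.2615 m²/s. V₂ = q/y₂ = 0.2615/0.3285 = 0.7962 m/s. E₁ = y₁ + V₁²/2g = 0.4531 m; E₂ = y₂ + V₂²/2g = 0.3608 m. ΔE = E₁ − E₂ = 0.09236 m.

ΔE = 0.09236 m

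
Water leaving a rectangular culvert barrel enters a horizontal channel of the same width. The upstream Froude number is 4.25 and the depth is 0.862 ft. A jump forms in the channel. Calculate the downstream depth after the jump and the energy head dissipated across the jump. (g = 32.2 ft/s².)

Fr₁ = 4.25 (given).
By Bélanger, y₂/y₁ = ½[√(1 + 8Fr₁²) − 1] = ½[√145.5 − 1] = 5.53.
y₂ = 5.53 × 0.862 = 4.77 ft.
V₁ = Fr₁·√(g·y₁) = 4.25×√(32.2×0.862) = 22.4 ft/s; q = V₁·y₁ = 19.3 ft²/s. V₂ = q/y₂ = 19.3/4.77 = 4.05 ft/s. E₁ = y₁ + V₁²/2g = 8.65 ft; E₂ = y₂ + V₂²/2g = 5.02 ft. ΔE = E₁ − E₂ = 3.62 ft.

y₂ = 4.77 ft; ΔE = 3.62 ft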